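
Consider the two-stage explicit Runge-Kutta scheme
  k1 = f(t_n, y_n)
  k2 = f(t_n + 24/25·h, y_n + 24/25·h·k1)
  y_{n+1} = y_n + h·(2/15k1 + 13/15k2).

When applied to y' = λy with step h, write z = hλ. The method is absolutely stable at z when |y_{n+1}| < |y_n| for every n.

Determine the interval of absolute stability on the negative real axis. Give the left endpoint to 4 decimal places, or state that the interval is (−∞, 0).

With y'=λy (z=hλ):
  k1=λy_n ⇒ h·k1=z·y_n;  k2=λ(1+24/25z)y_n ⇒ h·k2=z(1+24/25z)y_n
  y_{n+1}/y_n = 1 + 2/15z + 13/15z(1+24/25z) = 1 + z + 104/125z²
  R(z) = 1 + z + 104/125z².

Solve |R(x)|<1 on ℝ⁻.
x=-0.74: |R|=0.7156
R=1: x+104/125x²=0 ⇒ x=−125/104=-1.2019; min R=1−1/(4·104/125)=0.6995>−1
Confirm numerically:
  x=-1.015: |R|=0.84215 <1
  x=-0.980: |R|=0.81905 <1
  x=-0.946: |R|=0.79857 <1
  x=-0.944: |R|=0.79743 <1
  x=-1.412: |R|=1.24680 >1
  x=-1.241: |R|=1.04035 >1
Stable set (-1.2019, 0).

(-1.2019, 0).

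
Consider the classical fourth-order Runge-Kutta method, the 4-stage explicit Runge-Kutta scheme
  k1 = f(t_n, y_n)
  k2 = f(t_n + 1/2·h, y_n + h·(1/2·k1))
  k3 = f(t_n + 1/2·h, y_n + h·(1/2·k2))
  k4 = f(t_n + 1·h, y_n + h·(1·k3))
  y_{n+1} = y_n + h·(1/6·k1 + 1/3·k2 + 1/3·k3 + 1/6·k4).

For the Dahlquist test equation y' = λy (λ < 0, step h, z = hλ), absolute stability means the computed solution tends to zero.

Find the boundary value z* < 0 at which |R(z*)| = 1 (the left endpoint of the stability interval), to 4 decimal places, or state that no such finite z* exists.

z* = -2.7853.

On y'=λy, z=hλ:
  order 4, 4-stage ⇒ R(z)=1+z+z^2/2+z^3/6+z^4/24
  (e.g. R(-1.43)=0.27932, |R|=0.27932)

Solve |R(x)|<1 on ℝ⁻.
x=-1.43: |R|=0.2793
|R(-2.21)|=0.4270 |R(-2.15)|=0.3952 |R(-1.81)|=0.2870
Bisect:
  x_lo=-3.2868 |R|=2.0594  x_hi=-0.3820 |R|=0.6826
  mid=-1.83437 |R|=0.29111 →hi
  mid=-2.56056 |R|=0.71078 →hi
  mid=-2.92366 |R|=1.22945 →lo
  mid=-2.74211 |R|=0.93682 →hi
  mid=-2.83288 |R|=1.07415 →lo
  mid=-2.78750 |R|=1.00333 →lo
  mid=-2.76480 |R|=0.96954 →hi
  mid=-2.77615 |R|=0.98630 →hi
  mid=-2.78182 |R|=0.99478 →hi
  mid=-2.78466 |R|=0.99905 →hi
  ...
  [-2.78537,-2.78519] ⇒ x*=-2.7853
Stable set (-2.7853, 0).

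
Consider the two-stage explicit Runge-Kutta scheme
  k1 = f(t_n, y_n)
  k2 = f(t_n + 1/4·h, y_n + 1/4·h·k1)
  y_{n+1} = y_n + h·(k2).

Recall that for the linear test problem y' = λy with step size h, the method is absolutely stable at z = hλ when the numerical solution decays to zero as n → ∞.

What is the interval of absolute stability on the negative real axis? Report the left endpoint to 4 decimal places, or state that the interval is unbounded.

Set f=λy, z=hλ:
  k1=λy_n ⇒ h·k1=z·y_n;  k2=λ(1+1/4z)y_n ⇒ h·k2=z(1+1/4z)y_n
  y_{n+1}/y_n = 1 + z(1+1/4z) = 1 + z + 1/4z²
  Hence R(z) = 1 + z + 1/4z².

Solve |R(x)|<1 on ℝ⁻.
x=-0.76: |R|=0.3844
R=1: x+1/4x²=0 ⇒ x=−4=-4.0000; min R=1−1/(4·1/4)=0.0000>−1
Confirm numerically:
  x=-3.298: |R|=0.42120 <1
  x=-3.200: |R|=0.36000 <1
  x=-2.362: |R|=0.03276 <1
  x=-1.967: |R|=0.00027 <1
  x=-4.505: |R|=1.56876 >1
  x=-4.176: |R|=1.18374 >1
Interval (-4.0000, 0).

(-4.0000, 0).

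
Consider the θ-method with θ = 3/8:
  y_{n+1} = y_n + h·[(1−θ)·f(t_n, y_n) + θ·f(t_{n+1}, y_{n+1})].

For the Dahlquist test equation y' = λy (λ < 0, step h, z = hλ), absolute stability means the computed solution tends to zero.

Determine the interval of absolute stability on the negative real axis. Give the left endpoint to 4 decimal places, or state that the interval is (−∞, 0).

z∈(-8.0000,0).

With y'=λy (z=hλ):
  y_{n+1} = y_n + z·[5/8·y_n + 3/8·y_{n+1}] ⇒ (1 − 3/8z)y_{n+1} = (1 + 5/8z)y_n
  Hence R(z) = (1 + 5/8z)/(1 − 3/8z).

Solve |R(x)|<1 on ℝ⁻.
x=-1.24: |R|=0.1536
R=−1: 1+5/8x = −1+3/8x ⇒ -1/4x=2 ⇒ x=2/(-1/4)=-8.0000
Confirm numerically:
  x=-6.605: |R|=0.89969 <1
  x=-5.390: |R|=0.78403 <1
  x=-5.045: |R|=0.74454 <1
  x=-8.512: |R|=1.03053 >1
  x=-8.414: |R|=1.02491 >1
  x=-8.344: |R|=1.02083 >1
Stable set (-8.0000, 0).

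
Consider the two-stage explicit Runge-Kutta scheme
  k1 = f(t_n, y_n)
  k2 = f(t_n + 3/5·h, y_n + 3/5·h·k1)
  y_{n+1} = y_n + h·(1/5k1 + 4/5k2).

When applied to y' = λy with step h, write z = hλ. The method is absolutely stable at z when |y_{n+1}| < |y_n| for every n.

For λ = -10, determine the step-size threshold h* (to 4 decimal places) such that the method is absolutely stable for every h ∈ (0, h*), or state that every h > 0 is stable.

Test eqn y'=λy, z=hλ:
  k1=λy_n ⇒ h·k1=z·y_n;  k2=λ(1+3/5z)y_n ⇒ h·k2=z(1+3/5z)y_n
  y_{n+1}/y_n = 1 + 1/5z + 4/5z(1+3/5z) = 1 + z + 12/25z²
  so R(z) = 1 + z + 12/25z².

Find x<0 with |R(x)|<1.
x=-1.7: |R|=0.6872
R=1: x+12/25x²=0 ⇒ x=−25/12=-2.0833; min R=1−1/(4·12/25)=0.4792>−1
Confirm numerically:
  x=-2.045: |R|=0.96237 <1
  x=-1.626: |R|=0.64306 <1
  x=-1.201: |R|=0.49135 <1
  x=-1.093: |R|=0.48043 <1
  x=-2.345: |R|=1.29453 >1
  x=-2.207: |R|=1.13101 >1
Stable set (-2.0833, 0).

(-2.0833,0); λ=-10 ⇒ h* = (25/12)/10 = 0.2083.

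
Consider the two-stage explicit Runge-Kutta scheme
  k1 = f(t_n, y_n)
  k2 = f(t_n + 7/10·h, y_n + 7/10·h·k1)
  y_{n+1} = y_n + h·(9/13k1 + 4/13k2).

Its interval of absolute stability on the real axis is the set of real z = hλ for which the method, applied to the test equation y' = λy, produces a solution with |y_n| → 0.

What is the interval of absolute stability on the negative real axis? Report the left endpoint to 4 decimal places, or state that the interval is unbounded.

With y'=λy (z=hλ):
  k1=λy_n ⇒ h·k1=z·y_n;  k2=λ(1+7/10z)y_n ⇒ h·k2=z(1+7/10z)y_n
  y_{n+1}/y_n = 1 + 9/13z + 4/13z(1+7/10z) = 1 + z + 14/65z²
  R(z) = 1 + z + 14/65z².

Need |R(x)|<1, x<0.
x=-0.7: |R|=0.4055
R=1: x+14/65x²=0 ⇒ x=−65/14=-4.6429; min R=1−1/(4·14/65)=-0.1607>−1
Confirm numerically:
  x=-4.324: |R|=0.70304 <1
  x=-3.094: |R|=0.03216 <1
  x=-2.973: |R|=0.06927 <1
  x=-5.094: |R|=1.49498 >1
  x=-4.787: |R|=1.14862 >1
Interval (-4.6429, 0).

z∈(-4.6429,0).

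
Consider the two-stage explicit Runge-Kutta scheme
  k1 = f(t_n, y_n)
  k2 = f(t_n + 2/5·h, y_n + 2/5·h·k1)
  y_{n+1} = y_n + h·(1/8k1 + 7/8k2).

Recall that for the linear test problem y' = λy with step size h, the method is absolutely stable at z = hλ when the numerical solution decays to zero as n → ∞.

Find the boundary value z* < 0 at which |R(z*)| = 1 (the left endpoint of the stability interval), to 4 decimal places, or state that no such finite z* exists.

On y'=λy, z=hλ:
  k1=λy_n ⇒ h·k1=z·y_n;  k2=λ(1+2/5z)y_n ⇒ h·k2=z(1+2/5z)y_n
  y_{n+1}/y_n = 1 + 1/8z + 7/8z(1+2/5z) = 1 + z + 7/20z²
  Hence R(z) = 1 + z + 7/20z².

Need |R(x)|<1, x<0.
x=-1.64: |R|=0.3014
R=1: x+7/20x²=0 ⇒ x=−20/7=-2.8571; min R=1−1/(4·7/20)=0.2857>−1
Confirm numerically:
  x=-2.547: |R|=0.72352 <1
  x=-2.342: |R|=0.57774 <1
  x=-2.290: |R|=0.54543 <1
  x=-2.183: |R|=0.48492 <1
  x=-3.343: |R|=1.56848 >1
  x=-3.153: |R|=1.32649 >1
  x=-2.963: |R|=1.10978 >1
Interval (-2.8571, 0).

z* = -2.8571.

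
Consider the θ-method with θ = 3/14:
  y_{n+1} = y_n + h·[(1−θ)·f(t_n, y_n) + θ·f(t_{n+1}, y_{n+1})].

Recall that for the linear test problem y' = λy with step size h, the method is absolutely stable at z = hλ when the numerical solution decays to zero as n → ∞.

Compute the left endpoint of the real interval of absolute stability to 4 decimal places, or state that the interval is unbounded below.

left endpoint -3.5000.

With y'=λy (z=hλ):
  y_{n+1} = y_n + z·[11/14·y_n + 3/14·y_{n+1}] ⇒ (1 − 3/14z)y_{n+1} = (1 + 11/14z)y_n
  R(z) = (1 + 11/14z)/(1 − 3/14z).

Solve |R(x)|<1 on ℝ⁻.
x=-0.31: |R|=0.7093
R=−1: 1+11/14x = −1+3/14x ⇒ -4/7x=2 ⇒ x=2/(-4/7)=-3.5000
Confirm numerically:
  x=-2.870: |R|=0.77709 <1
  x=-2.553: |R|=0.65021 <1
  x=-1.923: |R|=0.36183 <1
  x=-1.553: |R|=0.16523 <1
  x=-4.076: |R|=1.17569 >1
  x=-3.866: |R|=1.11438 >1
  x=-3.831: |R|=1.10387 >1
So |R|<1 on (-3.5000, 0).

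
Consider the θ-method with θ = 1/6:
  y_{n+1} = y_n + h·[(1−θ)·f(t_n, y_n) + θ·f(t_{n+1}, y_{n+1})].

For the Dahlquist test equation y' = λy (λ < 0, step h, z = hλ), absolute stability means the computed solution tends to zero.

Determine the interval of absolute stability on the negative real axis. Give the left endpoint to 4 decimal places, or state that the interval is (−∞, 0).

(-3.0000, 0).

With y'=λy (z=hλ):
  y_{n+1} = y_n + z·[5/6·y_n + 1/6·y_{n+1}] ⇒ (1 − 1/6z)y_{n+1} = (1 + 5/6z)y_n
  so R(z) = (1 + 5/6z)/(1 − 1/6z).

Solve |R(x)|<1 on ℝ⁻.
x=-1.45: |R|=0.1678
R=−1: 1+5/6x = −1+1/6x ⇒ -2/3x=2 ⇒ x=2/(-2/3)=-3.0000
Confirm numerically:
  x=-2.479: |R|=0.75422 <1
  x=-1.817: |R|=0.39465 <1
  x=-1.474: |R|=0.18330 <1
  x=-3.514: |R|=1.21610 >1
  x=-3.231: |R|=1.10010 >1
So |R|<1 on (-3.0000, 0).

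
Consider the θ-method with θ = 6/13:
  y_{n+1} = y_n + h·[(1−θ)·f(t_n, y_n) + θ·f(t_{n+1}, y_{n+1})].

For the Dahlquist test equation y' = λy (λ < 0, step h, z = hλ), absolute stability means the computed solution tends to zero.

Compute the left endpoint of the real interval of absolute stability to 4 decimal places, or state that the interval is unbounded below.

left endpoint -26.0000.

Test eqn y'=λy, z=hλ:
  y_{n+1} = y_n + z·[7/13·y_n + 6/13·y_{n+1}] ⇒ (1 − 6/13z)y_{n+1} = (1 + 7/13z)y_n
  Hence R(z) = (1 + 7/13z)/(1 − 6/13z).

Solve |R(x)|<1 on ℝ⁻.
x=-0.36: |R|=0.6913
R=−1: 1+7/13x = −1+6/13x ⇒ -1/13x=2 ⇒ x=2/(-1/13)=-26.0000
Confirm numerically:
  x=-24.019: |R|=0.98739 <1
  x=-20.870: |R|=0.96289 <1
  x=-16.045: |R|=0.90890 <1
  x=-26.472: |R|=1.00275 >1
  x=-26.163: |R|=1.00096 >1
  x=-26.098: |R|=1.00058 >1
Stable set (-26.0000, 0).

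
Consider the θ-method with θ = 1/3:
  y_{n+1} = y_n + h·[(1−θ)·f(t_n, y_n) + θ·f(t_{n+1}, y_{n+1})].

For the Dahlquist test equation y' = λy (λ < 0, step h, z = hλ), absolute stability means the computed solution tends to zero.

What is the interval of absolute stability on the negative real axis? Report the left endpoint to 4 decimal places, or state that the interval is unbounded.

Test eqn y'=λy, z=hλ:
  y_{n+1} = y_n + z·[2/3·y_n + 1/3·y_{n+1}] ⇒ (1 − 1/3z)y_{n+1} = (1 + 2/3z)y_n
  ⇒ R(z) = (1 + 2/3z)/(1 − 1/3z).

Need |R(x)|<1, x<0.
x=-0.78: |R|=0.3810
R=−1: 1+2/3x = −1+1/3x ⇒ -1/3x=2 ⇒ x=2/(-1/3)=-6.0000
Confirm numerically:
  x=-5.568: |R|=0.94958 <1
  x=-4.782: |R|=0.84348 <1
  x=-4.006: |R|=0.71539 <1
  x=-2.676: |R|=0.41438 <1
  x=-6.542: |R|=1.05680 >1
  x=-6.235: |R|=1.02545 >1
Interval (-6.0000, 0).

(-6.0000, 0).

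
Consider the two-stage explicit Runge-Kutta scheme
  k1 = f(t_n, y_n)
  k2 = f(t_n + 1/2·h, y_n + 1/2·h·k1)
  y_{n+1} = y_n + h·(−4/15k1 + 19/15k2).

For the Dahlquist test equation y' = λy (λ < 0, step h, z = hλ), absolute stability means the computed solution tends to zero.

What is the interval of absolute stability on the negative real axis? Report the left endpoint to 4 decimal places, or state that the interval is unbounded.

With y'=λy (z=hλ):
  k1=λy_n ⇒ h·k1=z·y_n;  k2=λ(1+1/2z)y_n ⇒ h·k2=z(1+1/2z)y_n
  y_{n+1}/y_n = 1 − 4/15z + 19/15z(1+1/2z) = 1 + z + 19/30z²
  R(z) = 1 + z + 19/30z².

Need |R(x)|<1, x<0.
x=-0.95: |R|=0.6216
R=1: x+19/30x²=0 ⇒ x=−30/19=-1.5789; min R=1−1/(4·19/30)=0.6053>−1
Confirm numerically:
  x=-1.515: |R|=0.93864 <1
  x=-1.314: |R|=0.77951 <1
  x=-0.675: |R|=0.61356 <1
  x=-1.934: |R|=1.43489 >1
  x=-1.710: |R|=1.14193 >1
  x=-1.622: |R|=1.04423 >1
Stable set (-1.5789, 0).

(-1.5789, 0).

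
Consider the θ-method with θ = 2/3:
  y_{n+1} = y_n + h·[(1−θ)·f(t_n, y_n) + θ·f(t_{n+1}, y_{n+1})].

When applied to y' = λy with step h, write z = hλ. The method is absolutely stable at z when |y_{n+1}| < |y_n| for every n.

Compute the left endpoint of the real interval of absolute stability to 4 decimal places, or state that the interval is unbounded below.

Test eqn y'=λy, z=hλ:
  y_{n+1} = y_n + z·[1/3·y_n + 2/3·y_{n+1}] ⇒ (1 − 2/3z)y_{n+1} = (1 + 1/3z)y_n
  so R(z) = (1 + 1/3z)/(1 − 2/3z).

Solve |R(x)|<1 on ℝ⁻.
x=-0.43: |R|=0.6658
x=-2: |R|=0.1429
x=-10: |R|=0.3043
x=-100: |R|=0.4778
θ=2/3≥1/2 ⇒ |1+1/3x|<|1−2/3x| ∀x<0 ⇒ interval (−∞,0).

interval (−∞, 0).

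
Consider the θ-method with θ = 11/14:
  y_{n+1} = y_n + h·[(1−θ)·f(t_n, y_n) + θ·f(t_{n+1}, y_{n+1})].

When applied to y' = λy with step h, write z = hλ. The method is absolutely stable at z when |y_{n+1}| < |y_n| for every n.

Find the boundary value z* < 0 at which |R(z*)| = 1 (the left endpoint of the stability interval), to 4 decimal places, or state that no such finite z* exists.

interval (−∞, 0).

Test eqn y'=λy, z=hλ:
  y_{n+1} = y_n + z·[3/14·y_n + 11/14·y_{n+1}] ⇒ (1 − 11/14z)y_{n+1} = (1 + 3/14z)y_n
  so R(z) = (1 + 3/14z)/(1 − 11/14z).

Need |R(x)|<1, x<0.
x=-0.85: |R|=0.4904
x=-2: |R|=0.2222
x=-10: |R|=0.1290
x=-100: |R|=0.2567
θ=11/14≥1/2 ⇒ |1+3/14x|<|1−11/14x| ∀x<0 ⇒ interval (−∞,0).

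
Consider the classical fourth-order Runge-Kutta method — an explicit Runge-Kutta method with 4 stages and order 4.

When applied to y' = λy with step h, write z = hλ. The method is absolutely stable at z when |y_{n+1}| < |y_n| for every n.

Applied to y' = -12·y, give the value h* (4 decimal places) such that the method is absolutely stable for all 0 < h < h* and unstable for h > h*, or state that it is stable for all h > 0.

(-2.7853,0); λ=-12 ⇒ h* = 0.2321.

With y'=λy (z=hλ):
  order 4, 4-stage ⇒ R(z)=1+z+z^2/2+z^3/6+z^4/24
  (e.g. R(-0.94)=0.39590, |R|=0.39590)

Boundary: |R(x)|=1, x<0.
x=-0.94: |R|=0.3959
|R(-2.95)|=1.2781 |R(-0.64)|=0.5281 |R(-0.55)|=0.5773
Bisect:
  x_lo=-3.5451 |R|=2.8942  x_hi=-0.0596 |R|=0.9421
  mid=-1.80235 |R|=0.28576 →hi
  mid=-2.67372 |R|=0.84441 →hi
  mid=-3.10940 |R|=1.60921 →lo
  mid=-2.89156 |R|=1.17240 →lo
  mid=-2.78264 |R|=0.99601 →hi
  mid=-2.83710 |R|=1.08096 →lo
  mid=-2.80987 |R|=1.03769 →lo
  mid=-2.79626 |R|=1.01666 →lo
  ...
  [-2.78541,-2.78519] ⇒ x*=-2.7853
Stable set (-2.7853, 0).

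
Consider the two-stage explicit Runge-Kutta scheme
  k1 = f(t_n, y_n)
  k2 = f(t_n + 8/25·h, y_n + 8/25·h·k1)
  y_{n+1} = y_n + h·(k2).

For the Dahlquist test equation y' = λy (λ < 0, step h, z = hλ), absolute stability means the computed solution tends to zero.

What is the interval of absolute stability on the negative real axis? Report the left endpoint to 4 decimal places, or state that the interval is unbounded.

z∈(-3.1250,0).

With y'=λy (z=hλ):
  k1=λy_n ⇒ h·k1=z·y_n;  k2=λ(1+8/25z)y_n ⇒ h·k2=z(1+8/25z)y_n
  y_{n+1}/y_n = 1 + z(1+8/25z) = 1 + z + 8/25z²
  Hence R(z) = 1 + z + 8/25z².

Find x<0 with |R(x)|<1.
x=-1.45: |R|=0.2228
R=1: x+8/25x²=0 ⇒ x=−25/8=-3.1250; min R=1−1/(4·8/25)=0.2188>−1
Confirm numerically:
  x=-2.965: |R|=0.84819 <1
  x=-2.675: |R|=0.61480 <1
  x=-2.387: |R|=0.43629 <1
  x=-3.405: |R|=1.30509 >1
  x=-3.321: |R|=1.20829 >1
  x=-3.224: |R|=1.10214 >1
So |R|<1 on (-3.1250, 0).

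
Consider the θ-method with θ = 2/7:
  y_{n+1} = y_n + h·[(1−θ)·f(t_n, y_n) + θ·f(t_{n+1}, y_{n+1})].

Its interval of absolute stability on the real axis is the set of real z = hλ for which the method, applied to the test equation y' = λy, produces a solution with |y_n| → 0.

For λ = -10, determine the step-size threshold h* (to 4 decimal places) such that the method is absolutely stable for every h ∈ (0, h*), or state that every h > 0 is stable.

Set f=λy, z=hλ:
  y_{n+1} = y_n + z·[5/7·y_n + 2/7·y_{n+1}] ⇒ (1 − 2/7z)y_{n+1} = (1 + 5/7z)y_n
  ⇒ R(z) = (1 + 5/7z)/(1 − 2/7z).

Boundary: |R(x)|=1, x<0.
x=-0.64: |R|=0.4589
R=−1: 1+5/7x = −1+2/7x ⇒ -3/7x=2 ⇒ x=2/(-3/7)=-4.6667
Confirm numerically:
  x=-2.921: |R|=0.59220 <1
  x=-2.840: |R|=0.56782 <1
  x=-2.520: |R|=0.46512 <1
  x=-2.059: |R|=0.29637 <1
  x=-4.929: |R|=1.04668 >1
  x=-4.708: |R|=1.00755 >1
So |R|<1 on (-4.6667, 0).

(-4.6667,0); λ=-10 ⇒ h* = (14/3)/10 = 0.4667.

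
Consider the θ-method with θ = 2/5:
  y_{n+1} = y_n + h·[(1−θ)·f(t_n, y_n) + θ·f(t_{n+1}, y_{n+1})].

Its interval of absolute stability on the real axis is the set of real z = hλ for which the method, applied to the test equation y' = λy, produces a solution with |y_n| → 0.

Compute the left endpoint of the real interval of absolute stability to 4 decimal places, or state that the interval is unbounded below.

left endpoint -10.0000.

On y'=λy, z=hλ:
  y_{n+1} = y_n + z·[3/5·y_n + 2/5·y_{n+1}] ⇒ (1 − 2/5z)y_{n+1} = (1 + 3/5z)y_n
  Hence R(z) = (1 + 3/5z)/(1 − 2/5z).

Solve |R(x)|<1 on ℝ⁻.
x=-0.81: |R|=0.3882
R=−1: 1+3/5x = −1+2/5x ⇒ -1/5x=2 ⇒ x=2/(-1/5)=-10.0000
Confirm numerically:
  x=-8.304: |R|=0.92151 <1
  x=-7.812: |R|=0.89391 <1
  x=-4.861: |R|=0.65093 <1
  x=-10.425: |R|=1.01644 >1
  x=-10.404: |R|=1.01565 >1
Stable set (-10.0000, 0).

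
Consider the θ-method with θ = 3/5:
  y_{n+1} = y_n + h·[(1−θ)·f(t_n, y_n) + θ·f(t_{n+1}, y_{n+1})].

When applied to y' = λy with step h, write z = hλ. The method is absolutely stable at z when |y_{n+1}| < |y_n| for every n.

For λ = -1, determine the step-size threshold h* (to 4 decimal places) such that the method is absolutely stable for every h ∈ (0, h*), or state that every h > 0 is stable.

On y'=λy, z=hλ:
  y_{n+1} = y_n + z·[2/5·y_n + 3/5·y_{n+1}] ⇒ (1 − 3/5z)y_{n+1} = (1 + 2/5z)y_n
  R(z) = (1 + 2/5z)/(1 − 3/5z).

Need |R(x)|<1, x<0.
x=-1.22: |R|=0.2956
x=-2: |R|=0.0909
x=-10: |R|=0.4286
x=-100: |R|=0.6393
θ=3/5≥1/2 ⇒ |1+2/5x|<|1−3/5x| ∀x<0 ⇒ interval (−∞,0).

interval (−∞, 0). Any h>0 works for λ=-1.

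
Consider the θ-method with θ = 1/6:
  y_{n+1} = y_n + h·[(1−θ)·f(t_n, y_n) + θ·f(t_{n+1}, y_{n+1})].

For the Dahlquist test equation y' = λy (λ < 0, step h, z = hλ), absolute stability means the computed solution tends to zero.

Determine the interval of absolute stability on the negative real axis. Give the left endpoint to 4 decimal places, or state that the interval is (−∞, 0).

Set f=λy, z=hλ:
  y_{n+1} = y_n + z·[5/6·y_n + 1/6·y_{n+1}] ⇒ (1 − 1/6z)y_{n+1} = (1 + 5/6z)y_n
  Hence R(z) = (1 + 5/6z)/(1 − 1/6z).

Boundary: |R(x)|=1, x<0.
x=-0.9: |R|=0.2174
R=−1: 1+5/6x = −1+1/6x ⇒ -2/3x=2 ⇒ x=2/(-2/3)=-3.0000
Confirm numerically:
  x=-2.979: |R|=0.99064 <1
  x=-2.568: |R|=0.79832 <1
  x=-2.296: |R|=0.66056 <1
  x=-1.937: |R|=0.46428 <1
  x=-3.515: |R|=1.21650 >1
  x=-3.139: |R|=1.06084 >1
  x=-3.090: |R|=1.03960 >1
So |R|<1 on (-3.0000, 0).

z∈(-3.0000,0).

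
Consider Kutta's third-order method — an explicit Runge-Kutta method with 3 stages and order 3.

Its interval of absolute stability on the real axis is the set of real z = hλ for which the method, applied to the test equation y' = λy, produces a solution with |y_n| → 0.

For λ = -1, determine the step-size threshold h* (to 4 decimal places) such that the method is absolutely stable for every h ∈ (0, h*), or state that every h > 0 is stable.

(-2.5127,0); λ=-1 ⇒ h* = 2.5127.

Set f=λy, z=hλ:
  order 3, 3-stage ⇒ R(z)=1+z+z^2/2+z^3/6
  (e.g. R(-0.61)=0.53822, |R|=0.53822)

Solve |R(x)|<1 on ℝ⁻.
x=-0.61: |R|=0.5382
|R(-2.56)|=1.0794 |R(-2.37)|=0.7802 |R(-0.83)|=0.4192
Bisect:
  x_lo=-3.1609 |R|=2.4287  x_hi=-0.3849 |R|=0.6797
  mid=-1.77288 |R|=0.13006 →hi
  mid=-2.46688 |R|=0.92616 →hi
  mid=-2.81387 |R|=1.56825 →lo
  mid=-2.64038 |R|=1.22252 →lo
  mid=-2.55363 |R|=1.06849 →lo
  mid=-2.51025 |R|=0.99590 →hi
  mid=-2.53194 |R|=1.03184 →lo
  mid=-2.52110 |R|=1.01378 →lo
  mid=-2.51567 |R|=1.00482 →lo
  mid=-2.51296 |R|=1.00036 →lo
  ...
  [-2.51279,-2.51262] ⇒ x*=-2.5127
So |R|<1 on (-2.5127, 0).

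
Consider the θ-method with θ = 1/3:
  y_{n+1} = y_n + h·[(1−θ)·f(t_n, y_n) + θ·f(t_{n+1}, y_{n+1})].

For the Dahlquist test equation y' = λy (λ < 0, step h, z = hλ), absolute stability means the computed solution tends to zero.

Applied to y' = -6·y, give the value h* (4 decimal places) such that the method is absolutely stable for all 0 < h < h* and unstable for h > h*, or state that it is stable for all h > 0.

(-6.0000,0); λ=-6 ⇒ h* = (6)/6 = 1.0000.

Set f=λy, z=hλ:
  y_{n+1} = y_n + z·[2/3·y_n + 1/3·y_{n+1}] ⇒ (1 − 1/3z)y_{n+1} = (1 + 2/3z)y_n
  so R(z) = (1 + 2/3z)/(1 − 1/3z).

Boundary: |R(x)|=1, x<0.
x=-1.04: |R|=0.2277
R=−1: 1+2/3x = −1+1/3x ⇒ -1/3x=2 ⇒ x=2/(-1/3)=-6.0000
Confirm numerically:
  x=-5.785: |R|=0.97553 <1
  x=-4.659: |R|=0.82491 <1
  x=-4.479: |R|=0.79663 <1
  x=-3.261: |R|=0.56253 <1
  x=-6.529: |R|=1.05551 >1
  x=-6.528: |R|=1.05542 >1
  x=-6.104: |R|=1.01142 >1
Interval (-6.0000, 0).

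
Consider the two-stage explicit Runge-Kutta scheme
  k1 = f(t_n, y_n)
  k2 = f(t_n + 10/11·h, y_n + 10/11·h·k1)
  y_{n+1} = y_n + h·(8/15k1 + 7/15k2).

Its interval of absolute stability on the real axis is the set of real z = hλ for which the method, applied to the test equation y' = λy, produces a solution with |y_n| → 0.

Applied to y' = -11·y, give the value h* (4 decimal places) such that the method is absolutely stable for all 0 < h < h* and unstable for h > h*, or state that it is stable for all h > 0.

Test eqn y'=λy, z=hλ:
  k1=λy_n ⇒ h·k1=z·y_n;  k2=λ(1+10/11z)y_n ⇒ h·k2=z(1+10/11z)y_n
  y_{n+1}/y_n = 1 + 8/15z + 7/15z(1+10/11z) = 1 + z + 14/33z²
  so R(z) = 1 + z + 14/33z².

Solve |R(x)|<1 on ℝ⁻.
x=-1.68: |R|=0.5174
R=1: x+14/33x²=0 ⇒ x=−33/14=-2.3571; min R=1−1/(4·14/33)=0.4107>−1
Confirm numerically:
  x=-1.996: |R|=0.69419 <1
  x=-1.905: |R|=0.63459 <1
  x=-1.326: |R|=0.41994 <1
  x=-0.966: |R|=0.42988 <1
  x=-2.455: |R|=1.10192 >1
  x=-2.416: |R|=1.06033 >1
Interval (-2.3571, 0).

(-2.3571,0); λ=-11 ⇒ h* = (33/14)/11 = 0.2143.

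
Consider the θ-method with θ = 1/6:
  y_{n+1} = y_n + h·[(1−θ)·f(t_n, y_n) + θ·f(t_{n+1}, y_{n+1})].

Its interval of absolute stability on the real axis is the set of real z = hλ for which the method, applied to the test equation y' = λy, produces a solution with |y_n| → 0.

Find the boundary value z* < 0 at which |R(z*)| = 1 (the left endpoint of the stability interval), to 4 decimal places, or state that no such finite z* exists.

Test eqn y'=λy, z=hλ:
  y_{n+1} = y_n + z·[5/6·y_n + 1/6·y_{n+1}] ⇒ (1 − 1/6z)y_{n+1} = (1 + 5/6z)y_n
  Hence R(z) = (1 + 5/6z)/(1 − 1/6z).

Boundary: |R(x)|=1, x<0.
x=-0.35: |R|=0.6693
R=−1: 1+5/6x = −1+1/6x ⇒ -2/3x=2 ⇒ x=2/(-2/3)=-3.0000
Confirm numerically:
  x=-2.049: |R|=0.52739 <1
  x=-1.868: |R|=0.42450 <1
  x=-1.768: |R|=0.36560 <1
  x=-1.522: |R|=0.21404 <1
  x=-3.359: |R|=1.15344 >1
  x=-3.292: |R|=1.12570 >1
Stable set (-3.0000, 0).

z* = -3.0000.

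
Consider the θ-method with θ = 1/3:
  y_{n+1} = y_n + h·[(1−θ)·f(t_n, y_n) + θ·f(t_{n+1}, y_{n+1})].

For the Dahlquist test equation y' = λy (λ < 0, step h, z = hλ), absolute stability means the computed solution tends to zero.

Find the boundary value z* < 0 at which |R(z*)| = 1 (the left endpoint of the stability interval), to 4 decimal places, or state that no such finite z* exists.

left endpoint -6.0000.

With y'=λy (z=hλ):
  y_{n+1} = y_n + z·[2/3·y_n + 1/3·y_{n+1}] ⇒ (1 − 1/3z)y_{n+1} = (1 + 2/3z)y_n
  Hence R(z) = (1 + 2/3z)/(1 − 1/3z).

Boundary: |R(x)|=1, x<0.
x=-1.01: |R|=0.2444
R=−1: 1+2/3x = −1+1/3x ⇒ -1/3x=2 ⇒ x=2/(-1/3)=-6.0000
Confirm numerically:
  x=-3.030: |R|=0.50746 <1
  x=-2.999: |R|=0.49975 <1
  x=-2.774: |R|=0.44129 <1
  x=-6.504: |R|=1.05303 >1
  x=-6.318: |R|=1.03413 >1
  x=-6.134: |R|=1.01467 >1
So |R|<1 on (-6.0000, 0).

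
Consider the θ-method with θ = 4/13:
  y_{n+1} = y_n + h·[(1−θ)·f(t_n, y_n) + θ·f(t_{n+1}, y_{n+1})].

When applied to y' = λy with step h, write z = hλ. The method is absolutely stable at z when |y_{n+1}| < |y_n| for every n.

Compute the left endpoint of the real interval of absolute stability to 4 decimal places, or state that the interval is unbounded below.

left endpoint -5.2000.

On y'=λy, z=hλ:
  y_{n+1} = y_n + z·[9/13·y_n + 4/13·y_{n+1}] ⇒ (1 − 4/13z)y_{n+1} = (1 + 9/13z)y_n
  ⇒ R(z) = (1 + 9/13z)/(1 − 4/13z).

Boundary: |R(x)|=1, x<0.
x=-0.35: |R|=0.6840
R=−1: 1+9/13x = −1+4/13x ⇒ -5/13x=2 ⇒ x=2/(-5/13)=-5.2000
Confirm numerically:
  x=-4.850: |R|=0.94599 <1
  x=-4.404: |R|=0.87000 <1
  x=-3.425: |R|=0.66760 <1
  x=-2.082: |R|=0.26904 <1
  x=-5.764: |R|=1.07821 >1
  x=-5.665: |R|=1.06520 >1
  x=-5.577: |R|=1.05339 >1
Interval (-5.2000, 0).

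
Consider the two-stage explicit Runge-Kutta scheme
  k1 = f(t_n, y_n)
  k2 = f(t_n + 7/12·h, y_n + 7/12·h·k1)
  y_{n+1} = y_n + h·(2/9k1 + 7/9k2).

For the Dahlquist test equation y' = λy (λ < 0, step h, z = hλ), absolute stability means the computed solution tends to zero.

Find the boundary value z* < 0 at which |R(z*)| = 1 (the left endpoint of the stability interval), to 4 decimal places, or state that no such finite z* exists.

left endpoint -2.2041.

Set f=λy, z=hλ:
  k1=λy_n ⇒ h·k1=z·y_n;  k2=λ(1+7/12z)y_n ⇒ h·k2=z(1+7/12z)y_n
  y_{n+1}/y_n = 1 + 2/9z + 7/9z(1+7/12z) = 1 + z + 49/108z²
  Hence R(z) = 1 + z + 49/108z².

Solve |R(x)|<1 on ℝ⁻.
x=-1.63: |R|=0.5754
R=1: x+49/108x²=0 ⇒ x=−108/49=-2.2041; min R=1−1/(4·49/108)=0.4490>−1
Confirm numerically:
  x=-2.044: |R|=0.85155 <1
  x=-1.727: |R|=0.62618 <1
  x=-1.601: |R|=0.56193 <1
  x=-1.587: |R|=0.55568 <1
  x=-2.364: |R|=1.17152 >1
  x=-2.306: |R|=1.10663 >1
Stable set (-2.2041, 0).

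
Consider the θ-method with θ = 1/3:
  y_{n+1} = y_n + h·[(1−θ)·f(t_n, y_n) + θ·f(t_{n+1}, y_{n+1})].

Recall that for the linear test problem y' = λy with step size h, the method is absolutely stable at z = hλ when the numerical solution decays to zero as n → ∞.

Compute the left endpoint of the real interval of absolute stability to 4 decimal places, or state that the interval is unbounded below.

Set f=λy, z=hλ:
  y_{n+1} = y_n + z·[2/3·y_n + 1/3·y_{n+1}] ⇒ (1 − 1/3z)y_{n+1} = (1 + 2/3z)y_n
  R(z) = (1 + 2/3z)/(1 − 1/3z).

Need |R(x)|<1, x<0.
x=-1.22: |R|=0.1327
R=−1: 1+2/3x = −1+1/3x ⇒ -1/3x=2 ⇒ x=2/(-1/3)=-6.0000
Confirm numerically:
  x=-5.358: |R|=0.92319 <1
  x=-3.297: |R|=0.57075 <1
  x=-2.676: |R|=0.41438 <1
  x=-6.330: |R|=1.03537 >1
  x=-6.121: |R|=1.01327 >1
So |R|<1 on (-6.0000, 0).

left endpoint -6.0000.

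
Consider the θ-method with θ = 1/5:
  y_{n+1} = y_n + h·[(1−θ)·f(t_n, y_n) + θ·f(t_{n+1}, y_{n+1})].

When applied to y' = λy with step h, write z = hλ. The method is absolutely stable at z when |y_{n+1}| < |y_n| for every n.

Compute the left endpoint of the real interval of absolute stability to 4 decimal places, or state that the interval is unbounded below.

Set f=λy, z=hλ:
  y_{n+1} = y_n + z·[4/5·y_n + 1/5·y_{n+1}] ⇒ (1 − 1/5z)y_{n+1} = (1 + 4/5z)y_n
  ⇒ R(z) = (1 + 4/5z)/(1 − 1/5z).

Need |R(x)|<1, x<0.
x=-1.5: |R|=0.1538
R=−1: 1+4/5x = −1+1/5x ⇒ -3/5x=2 ⇒ x=2/(-3/5)=-3.3333
Confirm numerically:
  x=-3.271: |R|=0.97739 <1
  x=-3.076: |R|=0.90441 <1
  x=-1.372: |R|=0.07659 <1
  x=-3.701: |R|=1.12677 >1
  x=-3.502: |R|=1.05952 >1
Stable set (-3.3333, 0).

left endpoint -3.3333.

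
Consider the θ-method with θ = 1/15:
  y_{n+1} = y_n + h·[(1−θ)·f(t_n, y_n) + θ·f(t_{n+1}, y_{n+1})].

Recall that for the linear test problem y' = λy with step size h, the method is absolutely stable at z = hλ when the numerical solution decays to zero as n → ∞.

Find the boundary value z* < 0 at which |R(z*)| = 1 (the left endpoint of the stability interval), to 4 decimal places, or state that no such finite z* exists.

z* = -2.3077.

On y'=λy, z=hλ:
  y_{n+1} = y_n + z·[14/15·y_n + 1/15·y_{n+1}] ⇒ (1 − 1/15z)y_{n+1} = (1 + 14/15z)y_n
  Hence R(z) = (1 + 14/15z)/(1 − 1/15z).

Solve |R(x)|<1 on ℝ⁻.
x=-1.45: |R|=0.3222
R=−1: 1+14/15x = −1+1/15x ⇒ -13/15x=2 ⇒ x=2/(-13/15)=-2.3077
Confirm numerically:
  x=-2.143: |R|=0.87511 <1
  x=-1.790: |R|=0.59917 <1
  x=-1.648: |R|=0.48486 <1
  x=-2.667: |R|=1.26439 >1
  x=-2.480: |R|=1.12815 >1
So |R|<1 on (-2.3077, 0).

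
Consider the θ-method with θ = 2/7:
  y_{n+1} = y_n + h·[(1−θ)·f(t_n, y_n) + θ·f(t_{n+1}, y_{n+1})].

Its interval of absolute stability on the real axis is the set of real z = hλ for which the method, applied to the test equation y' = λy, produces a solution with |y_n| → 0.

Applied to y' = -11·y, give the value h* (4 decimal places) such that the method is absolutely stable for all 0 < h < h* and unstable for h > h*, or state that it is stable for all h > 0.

On y'=λy, z=hλ:
  y_{n+1} = y_n + z·[5/7·y_n + 2/7·y_{n+1}] ⇒ (1 − 2/7z)y_{n+1} = (1 + 5/7z)y_n
  so R(z) = (1 + 5/7z)/(1 − 2/7z).

Solve |R(x)|<1 on ℝ⁻.
x=-1.51: |R|=0.0549
R=−1: 1+5/7x = −1+2/7x ⇒ -3/7x=2 ⇒ x=2/(-3/7)=-4.6667
Confirm numerically:
  x=-4.118: |R|=0.89197 <1
  x=-3.754: |R|=0.81128 <1
  x=-2.249: |R|=0.36919 <1
  x=-5.253: |R|=1.10048 >1
  x=-4.688: |R|=1.00391 >1
Interval (-4.6667, 0).

(-4.6667,0); λ=-11 ⇒ h* = (14/3)/11 = 0.4242.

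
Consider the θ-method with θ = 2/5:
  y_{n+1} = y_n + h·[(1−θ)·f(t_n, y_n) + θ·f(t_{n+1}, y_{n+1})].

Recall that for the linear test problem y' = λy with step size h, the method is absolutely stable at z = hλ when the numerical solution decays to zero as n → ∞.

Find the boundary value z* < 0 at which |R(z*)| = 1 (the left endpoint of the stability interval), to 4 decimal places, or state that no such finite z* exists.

Set f=λy, z=hλ:
  y_{n+1} = y_n + z·[3/5·y_n + 2/5·y_{n+1}] ⇒ (1 − 2/5z)y_{n+1} = (1 + 3/5z)y_n
  R(z) = (1 + 3/5z)/(1 − 2/5z).

Solve |R(x)|<1 on ℝ⁻.
x=-1.42: |R|=0.0944
R=−1: 1+3/5x = −1+2/5x ⇒ -1/5x=2 ⇒ x=2/(-1/5)=-10.0000
Confirm numerically:
  x=-7.147: |R|=0.85213 <1
  x=-5.091: |R|=0.67666 <1
  x=-4.336: |R|=0.58572 <1
  x=-4.084: |R|=0.55073 <1
  x=-10.584: |R|=1.02232 >1
  x=-10.289: |R|=1.01130 >1
  x=-10.180: |R|=1.00710 >1
Interval (-10.0000, 0).

left endpoint -10.0000.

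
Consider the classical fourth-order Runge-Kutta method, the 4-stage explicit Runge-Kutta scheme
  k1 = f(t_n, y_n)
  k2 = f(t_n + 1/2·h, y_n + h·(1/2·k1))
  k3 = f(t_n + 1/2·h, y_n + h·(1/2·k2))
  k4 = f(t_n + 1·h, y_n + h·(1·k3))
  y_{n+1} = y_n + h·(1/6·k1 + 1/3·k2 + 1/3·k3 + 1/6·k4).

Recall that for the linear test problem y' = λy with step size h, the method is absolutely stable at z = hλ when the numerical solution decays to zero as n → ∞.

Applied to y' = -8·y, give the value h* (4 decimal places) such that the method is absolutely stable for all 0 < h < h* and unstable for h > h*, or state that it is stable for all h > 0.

(-2.7853,0); λ=-8 ⇒ h* = 0.3482.

On y'=λy, z=hλ:
  order 4, 4-stage ⇒ R(z)=1+z+z^2/2+z^3/6+z^4/24
  (e.g. R(-1.66)=0.27181, |R|=0.27181)

Boundary: |R(x)|=1, x<0.
x=-1.66: |R|=0.2718
|R(-2.86)|=1.1186 |R(-2.46)|=0.6106 |R(-0.53)|=0.5889
Bisect:
  x_lo=-3.4155 |R|=2.4471  x_hi=-0.1713 |R|=0.8426
  mid=-1.79342 |R|=0.28442 →hi
  mid=-2.60448 |R|=0.75990 →hi
  mid=-3.01001 |R|=1.39515 →lo
  mid=-2.80725 |R|=1.03361 →lo
  mid=-2.70586 |R|=0.88670 →hi
  mid=-2.75656 |R|=0.95753 →hi
  mid=-2.78190 |R|=0.99490 →hi
  mid=-2.79457 |R|=1.01408 →lo
  mid=-2.78824 |R|=1.00445 →lo
  ...
  [-2.78547,-2.78527] ⇒ x*=-2.7853
Stable set (-2.7853, 0).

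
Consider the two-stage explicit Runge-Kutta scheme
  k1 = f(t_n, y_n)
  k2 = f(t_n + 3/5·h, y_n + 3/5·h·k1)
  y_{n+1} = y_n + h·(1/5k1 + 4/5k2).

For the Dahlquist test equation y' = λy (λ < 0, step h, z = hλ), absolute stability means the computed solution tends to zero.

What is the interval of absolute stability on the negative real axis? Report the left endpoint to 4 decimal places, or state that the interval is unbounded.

On y'=λy, z=hλ:
  k1=λy_n ⇒ h·k1=z·y_n;  k2=λ(1+3/5z)y_n ⇒ h·k2=z(1+3/5z)y_n
  y_{n+1}/y_n = 1 + 1/5z + 4/5z(1+3/5z) = 1 + z + 12/25z²
  R(z) = 1 + z + 12/25z².

Boundary: |R(x)|=1, x<0.
x=-0.5: |R|=0.6200
R=1: x+12/25x²=0 ⇒ x=−25/12=-2.0833; min R=1−1/(4·12/25)=0.4792>−1
Confirm numerically:
  x=-1.943: |R|=0.86912 <1
  x=-1.919: |R|=0.84863 <1
  x=-1.885: |R|=0.82055 <1
  x=-1.884: |R|=0.81974 <1
  x=-2.499: |R|=1.49860 >1
  x=-2.112: |R|=1.02906 >1
So |R|<1 on (-2.0833, 0).

(-2.0833, 0).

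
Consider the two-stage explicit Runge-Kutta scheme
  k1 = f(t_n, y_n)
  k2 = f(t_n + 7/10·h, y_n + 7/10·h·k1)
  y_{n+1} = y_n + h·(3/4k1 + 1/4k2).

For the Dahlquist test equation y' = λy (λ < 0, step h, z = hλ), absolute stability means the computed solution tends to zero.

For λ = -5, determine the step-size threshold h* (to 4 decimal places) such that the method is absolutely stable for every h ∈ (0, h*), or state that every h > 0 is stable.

(-5.7143,0); λ=-5 ⇒ h* = (40/7)/5 = 1.1429.

Set f=λy, z=hλ:
  k1=λy_n ⇒ h·k1=z·y_n;  k2=λ(1+7/10z)y_n ⇒ h·k2=z(1+7/10z)y_n
  y_{n+1}/y_n = 1 + 3/4z + 1/4z(1+7/10z) = 1 + z + 7/40z²
  Hence R(z) = 1 + z + 7/40z².

Solve |R(x)|<1 on ℝ⁻.
x=-1.52: |R|=0.1157
R=1: x+7/40x²=0 ⇒ x=−40/7=-5.7143; min R=1−1/(4·7/40)=-0.4286>−1
Confirm numerically:
  x=-5.386: |R|=0.69057 <1
  x=-3.830: |R|=0.26294 <1
  x=-3.827: |R|=0.26396 <1
  x=-3.215: |R|=0.40616 <1
  x=-6.236: |R|=1.56935 >1
  x=-6.202: |R|=1.52934 >1
  x=-5.815: |R|=1.10249 >1
Interval (-5.7143, 0).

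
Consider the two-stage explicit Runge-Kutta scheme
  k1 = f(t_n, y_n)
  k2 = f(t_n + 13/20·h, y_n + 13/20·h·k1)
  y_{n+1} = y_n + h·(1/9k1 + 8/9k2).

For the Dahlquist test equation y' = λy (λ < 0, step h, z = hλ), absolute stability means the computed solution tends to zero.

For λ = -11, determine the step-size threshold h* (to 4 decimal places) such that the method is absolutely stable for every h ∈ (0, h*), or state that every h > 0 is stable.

(-1.7308,0); λ=-11 ⇒ h* = (45/26)/11 = 0.1573.

On y'=λy, z=hλ:
  k1=λy_n ⇒ h·k1=z·y_n;  k2=λ(1+13/20z)y_n ⇒ h·k2=z(1+13/20z)y_n
  y_{n+1}/y_n = 1 + 1/9z + 8/9z(1+13/20z) = 1 + z + 26/45z²
  R(z) = 1 + z + 26/45z².

Solve |R(x)|<1 on ℝ⁻.
x=-0.77: |R|=0.5726
R=1: x+26/45x²=0 ⇒ x=−45/26=-1.7308; min R=1−1/(4·26/45)=0.5673>−1
Confirm numerically:
  x=-1.705: |R|=0.97461 <1
  x=-1.375: |R|=0.71736 <1
  x=-1.046: |R|=0.58616 <1
  x=-1.005: |R|=0.57857 <1
  x=-2.142: |R|=1.50894 >1
  x=-2.070: |R|=1.40572 >1
So |R|<1 on (-1.7308, 0).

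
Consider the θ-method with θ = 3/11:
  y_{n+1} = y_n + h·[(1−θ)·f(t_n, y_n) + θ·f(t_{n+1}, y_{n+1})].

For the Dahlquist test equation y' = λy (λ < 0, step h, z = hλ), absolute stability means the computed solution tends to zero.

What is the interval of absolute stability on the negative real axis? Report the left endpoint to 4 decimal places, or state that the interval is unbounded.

On y'=λy, z=hλ:
  y_{n+1} = y_n + z·[8/11·y_n + 3/11·y_{n+1}] ⇒ (1 − 3/11z)y_{n+1} = (1 + 8/11z)y_n
  ⇒ R(z) = (1 + 8/11z)/(1 − 3/11z).

Boundary: |R(x)|=1, x<0.
x=-0.36: |R|=0.6722
R=−1: 1+8/11x = −1+3/11x ⇒ -5/11x=2 ⇒ x=2/(-5/11)=-4.4000
Confirm numerically:
  x=-3.956: |R|=0.90292 <1
  x=-2.995: |R|=0.64849 <1
  x=-2.776: |R|=0.57988 <1
  x=-2.283: |R|=0.40697 <1
  x=-4.767: |R|=1.07253 >1
  x=-4.534: |R|=1.02723 >1
Interval (-4.4000, 0).

z∈(-4.4000,0).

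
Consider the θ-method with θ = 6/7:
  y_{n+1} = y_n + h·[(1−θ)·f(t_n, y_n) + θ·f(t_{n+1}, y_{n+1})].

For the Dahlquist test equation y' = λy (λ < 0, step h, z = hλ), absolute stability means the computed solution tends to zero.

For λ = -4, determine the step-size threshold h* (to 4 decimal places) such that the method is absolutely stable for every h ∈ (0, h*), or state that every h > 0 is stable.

Test eqn y'=λy, z=hλ:
  y_{n+1} = y_n + z·[1/7·y_n + 6/7·y_{n+1}] ⇒ (1 − 6/7z)y_{n+1} = (1 + 1/7z)y_n
  so R(z) = (1 + 1/7z)/(1 − 6/7z).

Find x<0 with |R(x)|<1.
x=-1.39: |R|=0.3657
x=-2: |R|=0.2632
x=-10: |R|=0.0448
x=-100: |R|=0.1532
θ=6/7≥1/2 ⇒ |1+1/7x|<|1−6/7x| ∀x<0 ⇒ unbounded interval.

(−∞, 0) — no finite endpoint. Any h>0 works for λ=-4.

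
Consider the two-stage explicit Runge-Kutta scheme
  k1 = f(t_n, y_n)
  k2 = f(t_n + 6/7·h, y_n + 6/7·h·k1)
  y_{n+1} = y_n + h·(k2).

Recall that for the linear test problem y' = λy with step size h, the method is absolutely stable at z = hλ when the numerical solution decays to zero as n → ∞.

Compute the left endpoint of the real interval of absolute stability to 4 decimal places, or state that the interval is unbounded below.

With y'=λy (z=hλ):
  k1=λy_n ⇒ h·k1=z·y_n;  k2=λ(1+6/7z)y_n ⇒ h·k2=z(1+6/7z)y_n
  y_{n+1}/y_n = 1 + z(1+6/7z) = 1 + z + 6/7z²
  ⇒ R(z) = 1 + z + 6/7z².

Need |R(x)|<1, x<0.
x=-1.52: |R|=1.4603
R=1: x+6/7x²=0 ⇒ x=−7/6=-1.1667; min R=1−1/(4·6/7)=0.7083>−1
Confirm numerically:
  x=-0.864: |R|=0.77585 <1
  x=-0.816: |R|=0.75473 <1
  x=-0.587: |R|=0.70834 <1
  x=-1.616: |R|=1.62239 >1
  x=-1.406: |R|=1.28843 >1
Interval (-1.1667, 0).

left endpoint -1.1667.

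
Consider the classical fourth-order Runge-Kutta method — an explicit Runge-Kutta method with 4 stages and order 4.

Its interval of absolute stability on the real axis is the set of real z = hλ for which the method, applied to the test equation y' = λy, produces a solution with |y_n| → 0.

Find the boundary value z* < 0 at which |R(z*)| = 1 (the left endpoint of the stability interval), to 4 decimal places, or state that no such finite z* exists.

z* = -2.7853.

Set f=λy, z=hλ:
  order 4, 4-stage ⇒ R(z)=1+z+z^2/2+z^3/6+z^4/24
  (e.g. R(-0.86)=0.42658, |R|=0.42658)

Find x<0 with |R(x)|<1.
x=-0.86: |R|=0.4266
|R(-2.6)|=0.7547 |R(-2.15)|=0.3952 |R(-1.31)|=0.2961
Bisect:
  x_lo=-3.5077 |R|=2.7589  x_hi=-0.3625 |R|=0.6960
  mid=-1.93510 |R|=0.31376 →hi
  mid=-2.72139 |R|=0.90785 →hi
  mid=-3.11453 |R|=1.62096 →lo
  mid=-2.91796 |R|=1.21915 →lo
  mid=-2.81967 |R|=1.05308 →lo
  mid=-2.77053 |R|=0.97797 →hi
  mid=-2.79510 |R|=1.01489 →lo
  mid=-2.78281 |R|=0.99627 →hi
  ...
  [-2.78531,-2.78512] ⇒ x*=-2.7853
Interval (-2.7853, 0).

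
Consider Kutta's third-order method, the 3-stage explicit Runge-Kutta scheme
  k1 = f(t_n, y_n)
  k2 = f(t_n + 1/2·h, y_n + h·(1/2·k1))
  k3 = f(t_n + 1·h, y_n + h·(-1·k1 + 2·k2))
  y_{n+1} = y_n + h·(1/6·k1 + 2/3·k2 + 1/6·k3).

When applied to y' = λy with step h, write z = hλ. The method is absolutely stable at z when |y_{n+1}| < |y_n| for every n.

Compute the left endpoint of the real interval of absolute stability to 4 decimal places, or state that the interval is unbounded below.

z* = -2.5127.

Set f=λy, z=hλ:
  order 3, 3-stage ⇒ R(z)=1+z+z^2/2+z^3/6
  (e.g. R(-0.76)=0.45564, |R|=0.45564)

Find x<0 with |R(x)|<1.
x=-0.76: |R|=0.4556
|R(-2.29)|=0.6694 |R(-2.07)|=0.4058 |R(-0.8)|=0.4347
Bisect:
  x_lo=-2.9754 |R|=1.9391  x_hi=-0.0873 |R|=0.9164
  mid=-1.53135 |R|=0.04265 →hi
  mid=-2.25337 |R|=0.62152 →hi
  mid=-2.61438 |R|=1.17510 →lo
  mid=-2.43388 |R|=0.87495 →hi
  mid=-2.52413 |R|=1.01882 →lo
  mid=-2.47900 |R|=0.94538 →hi
  mid=-2.50157 |R|=0.98171 →hi
  mid=-2.51285 |R|=1.00017 →lo
  mid=-2.50721 |R|=0.99092 →hi
  mid=-2.51003 |R|=0.99554 →hi
  ...
  [-2.51285,-2.51267] ⇒ x*=-2.5127
So |R|<1 on (-2.5127, 0).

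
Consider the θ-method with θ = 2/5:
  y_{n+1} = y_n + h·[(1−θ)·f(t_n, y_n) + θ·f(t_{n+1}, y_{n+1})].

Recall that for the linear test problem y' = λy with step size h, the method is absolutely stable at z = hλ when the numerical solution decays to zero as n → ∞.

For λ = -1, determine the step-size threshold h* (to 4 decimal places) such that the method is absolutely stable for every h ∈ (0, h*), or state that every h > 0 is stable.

(-10.0000,0); λ=-1 ⇒ h* = (10)/1 = 10.0000.

On y'=λy, z=hλ:
  y_{n+1} = y_n + z·[3/5·y_n + 2/5·y_{n+1}] ⇒ (1 − 2/5z)y_{n+1} = (1 + 3/5z)y_n
  so R(z) = (1 + 3/5z)/(1 − 2/5z).

Solve |R(x)|<1 on ℝ⁻.
x=-0.7: |R|=0.4531
R=−1: 1+3/5x = −1+2/5x ⇒ -1/5x=2 ⇒ x=2/(-1/5)=-10.0000
Confirm numerically:
  x=-7.366: |R|=0.86651 <1
  x=-6.580: |R|=0.81167 <1
  x=-6.403: |R|=0.79799 <1
  x=-5.109: |R|=0.67860 <1
  x=-10.316: |R|=1.01233 >1
  x=-10.078: |R|=1.00310 >1
Interval (-10.0000, 0).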